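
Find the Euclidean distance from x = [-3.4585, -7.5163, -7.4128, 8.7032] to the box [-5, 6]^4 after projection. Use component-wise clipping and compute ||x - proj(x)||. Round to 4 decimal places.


Project each component onto [-5, 6].
clip(-3.4585) = -3.4585, clip(-7.5163) = -5.0, clip(-7.4128) = -5.0, clip(8.7032) = 6.0
Projection = [-3.4585, -5.0, -5.0, 6.0]
Squared diffs: [0.0, 6.3318, 5.8216, 7.3073]
Distance = sqrt(19.4607) = 4.4114


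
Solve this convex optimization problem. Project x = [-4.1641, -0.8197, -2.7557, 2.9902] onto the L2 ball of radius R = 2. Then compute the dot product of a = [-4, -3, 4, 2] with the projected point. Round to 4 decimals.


Step 1: Compute ||x|| (intermediates to 6 decimals).
||x|| = sqrt((-4.1641)^2 + (-0.8197)^2 + (-2.7557)^2 + 2.9902^2) = 5.877654
Step 2: Project.
Since ||x|| > R, scale = R/||x|| = 2/5.877654 = 0.340272, proj(x) = scale * x
proj(x) = [-1.416927, -0.278921, -0.937688, 1.017481]
Step 3: Dot product.
a^T * proj(x) = -4*(-1.416927) - 3*(-0.278921) + 4*(-0.937688) + 2*1.017481 = 4.7887


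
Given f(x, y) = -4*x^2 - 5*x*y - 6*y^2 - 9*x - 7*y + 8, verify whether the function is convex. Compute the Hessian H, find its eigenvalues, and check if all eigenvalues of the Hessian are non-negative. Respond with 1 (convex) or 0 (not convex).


The Hessian of f(x,y) = -4*x^2 - 5*x*y - 6*y^2 - 9*x - 7*y + 8 is:
H = [[-8, -5], [-5, -12]]
Trace = -8 - 12 = -20
Determinant = -8*-12 - (-5)^2 = 71
Discriminant = (-20)^2 - 4*71 = 116.0
Eigenvalues: lambda_1 = -15.3852, lambda_2 = -4.6148
The function is not convex.

0


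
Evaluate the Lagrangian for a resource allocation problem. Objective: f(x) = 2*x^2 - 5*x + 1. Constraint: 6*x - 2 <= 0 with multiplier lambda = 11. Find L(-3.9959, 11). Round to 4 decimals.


Step 1: Evaluate f(x).
f(-3.9959) = 2*(-3.9959)^2 - 5*(-3.9959) + 1 = 52.9139
Step 2: Evaluate g(x).
g(-3.9959) = 6*-3.9959 - 2 = -25.9754
Step 3: Compute Lagrangian.
L = 52.9139 + 11*-25.9754 = -232.8155


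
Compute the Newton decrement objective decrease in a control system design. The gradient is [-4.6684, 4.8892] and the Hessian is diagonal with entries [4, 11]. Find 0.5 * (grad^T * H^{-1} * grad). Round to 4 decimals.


Step 1: H is diagonal, so H^(-1) * g = [-1.1671, 0.4445].
Step 2: g^T H^(-1) g = sum_i g_i^2 / H_ii
  = (-4.6684)^2/4 + (4.8892)^2/11
  = 5.4485 + 2.1731 = 7.6216
Step 3: Objective decrease = 0.5 * g^T H^(-1) g = 3.8108


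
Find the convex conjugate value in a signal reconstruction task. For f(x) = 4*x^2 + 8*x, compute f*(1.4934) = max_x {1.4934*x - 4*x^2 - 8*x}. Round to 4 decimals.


f*(y) = sup_x {y*x - a*x^2 - b*x} = sup_x {(y-b)*x - a*x^2}
FOC: (y - b) - 2a*x = 0 => x* = (y - b)/(2a)
x* = (1.4934 - 8)/(2*4) = -0.8133
f*(1.4934) = (y-b)^2/(4a) = (1.4934 - 8)^2/(4*4)
= 42.3358/16 = 2.646


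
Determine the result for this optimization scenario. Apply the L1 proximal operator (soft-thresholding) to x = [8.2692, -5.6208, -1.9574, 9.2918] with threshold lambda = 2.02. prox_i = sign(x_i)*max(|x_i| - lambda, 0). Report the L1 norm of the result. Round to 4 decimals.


Soft-thresholding with lambda = 2.02:
prox(8.2692) = sign(8.2692)*max(|8.2692| - 2.02, 0) = 6.2492
prox(-5.6208) = sign(-5.6208)*max(|-5.6208| - 2.02, 0) = -3.6008
prox(-1.9574) = sign(-1.9574)*max(|-1.9574| - 2.02, 0) = 0.0
prox(9.2918) = sign(9.2918)*max(|9.2918| - 2.02, 0) = 7.2718
prox(x) = [6.2492, -3.6008, 0.0, 7.2718]
||prox(x)||_1 = 6.2492 + 3.6008 + 0.0 + 7.2718 = 17.1218


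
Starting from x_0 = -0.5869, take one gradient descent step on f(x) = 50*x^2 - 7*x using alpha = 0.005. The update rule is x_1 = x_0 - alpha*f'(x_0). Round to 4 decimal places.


We compute the gradient at x_0 and apply the update.
f'(x) = 100*x - 7
f'(-0.5869) = 100*-0.5869 - 7 = -65.69
x_1 = -0.5869 - 0.005*-65.69 = -0.2585


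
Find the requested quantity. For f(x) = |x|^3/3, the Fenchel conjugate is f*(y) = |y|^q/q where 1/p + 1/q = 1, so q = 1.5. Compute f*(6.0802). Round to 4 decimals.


The conjugate exponent q satisfies 1/p + 1/q = 1.
p = 3, so q = 3/(3 - 1) = 1.5
|y|^q = 6.0802^1.5 = 14.9926
f*(6.0802) = 14.9926 / 1.5 = 9.9951


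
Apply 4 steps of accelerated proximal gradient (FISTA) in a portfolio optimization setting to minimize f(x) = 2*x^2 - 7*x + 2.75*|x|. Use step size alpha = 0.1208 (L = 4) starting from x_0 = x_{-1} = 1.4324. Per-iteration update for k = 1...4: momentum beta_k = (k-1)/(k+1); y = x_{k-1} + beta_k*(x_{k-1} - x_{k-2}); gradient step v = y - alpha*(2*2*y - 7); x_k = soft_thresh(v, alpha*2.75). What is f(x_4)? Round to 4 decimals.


FISTA on f(x) = 2*x^2 - 7*x + 2.75*|x|
L = 4, alpha = 0.1208
Iteration 1: beta = 0.0, y = 1.4324 + 0.0*(1.4324 - 1.4324) = 1.4324
  grad(y) = -1.2704, v = y - alpha*grad = 1.5859
  prox(v) = soft_thresh(1.5859, 0.3322) = 1.2537
Iteration 2: beta = 0.3333, y = 1.2537 + 0.3333*(1.2537 - 1.4324) = 1.1941
  grad(y) = -2.2237, v = y - alpha*grad = 1.4627
  prox(v) = soft_thresh(1.4627, 0.3322) = 1.1305
Iteration 3: beta = 0.5, y = 1.1305 + 0.5*(1.1305 - 1.2537) = 1.0689
  grad(y) = -2.7243, v = y - alpha*grad = 1.398
  prox(v) = soft_thresh(1.398, 0.3322) = 1.0658
Iteration 4: beta = 0.6, y = 1.0658 + 0.6*(1.0658 - 1.1305) = 1.027
  grad(y) = -2.892, v = y - alpha*grad = 1.3764
  prox(v) = soft_thresh(1.3764, 0.3322) = 1.0442
f(x_4) = 2*1.0442^2 - 7*1.0442 + 2.75*|1.0442| = -2.2571


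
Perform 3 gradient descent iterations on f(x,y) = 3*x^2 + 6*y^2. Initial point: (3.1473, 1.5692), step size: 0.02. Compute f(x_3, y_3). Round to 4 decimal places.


Gradient descent on f(x,y) = 3*x^2 + 6*y^2.
Starting point: (3.1473, 1.5692), alpha = 0.02
Step 1: grad_x = 2*3*3.1473 = 18.8838, grad_y = 2*6*1.5692 = 18.8304
  x_1 = 3.1473 - 0.02*18.8838 = 2.7696
  y_1 = 1.5692 - 0.02*18.8304 = 1.1926
Step 2: grad_x = 2*3*2.7696 = 16.6177, grad_y = 2*6*1.1926 = 14.3111
  x_2 = 2.7696 - 0.02*16.6177 = 2.4373
  y_2 = 1.1926 - 0.02*14.3111 = 0.9064
Step 3: grad_x = 2*3*2.4373 = 14.6236, grad_y = 2*6*0.9064 = 10.8764
  x_3 = 2.4373 - 0.02*14.6236 = 2.1448
  y_3 = 0.9064 - 0.02*10.8764 = 0.6888
f(2.1448, 0.6888) = 3*2.1448^2 + 6*0.6888^2 = 16.6475


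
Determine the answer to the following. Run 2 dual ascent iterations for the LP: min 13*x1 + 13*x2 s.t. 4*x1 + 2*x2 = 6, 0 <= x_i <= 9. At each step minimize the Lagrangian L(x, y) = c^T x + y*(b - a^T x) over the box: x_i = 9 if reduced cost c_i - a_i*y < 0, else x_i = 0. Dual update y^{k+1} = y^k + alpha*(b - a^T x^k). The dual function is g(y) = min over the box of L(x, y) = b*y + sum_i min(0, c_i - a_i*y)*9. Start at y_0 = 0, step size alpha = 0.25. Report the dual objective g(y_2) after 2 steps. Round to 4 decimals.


Dual ascent for LP: min 13*x1 + 13*x2, 4*x1 + 2*x2 = 6, 0 <= x_i <= 9
Step 1: y^k = 0.0, reduced costs: (13.0, 13.0)
  x^k = (0.0, 0.0), subgradient = b - a^T x = 6.0
  y^{k+1} = 0.0 + 0.25*6.0 = 1.5
Step 2: y^k = 1.5, reduced costs: (7.0, 10.0)
  x^k = (0.0, 0.0), subgradient = b - a^T x = 6.0
  y^{k+1} = 1.5 + 0.25*6.0 = 3.0
Dual objective at y_2 = 3.0: reduced costs (1.0, 7.0), box minimizer x = (0.0, 0.0)
g(y_2) = b*y + (c1 - a1*y)*x1 + (c2 - a2*y)*x2 = 6*3.0 + 1.0*0.0 + 7.0*0.0 = 18.0 + 0.0 + 0.0 = 18.0


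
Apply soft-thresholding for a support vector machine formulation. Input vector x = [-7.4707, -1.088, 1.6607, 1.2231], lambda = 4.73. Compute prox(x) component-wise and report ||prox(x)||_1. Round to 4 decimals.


Soft-thresholding with lambda = 4.73:
prox(-7.4707) = sign(-7.4707)*max(|-7.4707| - 4.73, 0) = -2.7407
prox(-1.088) = sign(-1.088)*max(|-1.088| - 4.73, 0) = 0.0
prox(1.6607) = sign(1.6607)*max(|1.6607| - 4.73, 0) = 0.0
prox(1.2231) = sign(1.2231)*max(|1.2231| - 4.73, 0) = 0.0
prox(x) = [-2.7407, 0.0, 0.0, 0.0]
||prox(x)||_1 = 2.7407 + 0.0 + 0.0 + 0.0 = 2.7407


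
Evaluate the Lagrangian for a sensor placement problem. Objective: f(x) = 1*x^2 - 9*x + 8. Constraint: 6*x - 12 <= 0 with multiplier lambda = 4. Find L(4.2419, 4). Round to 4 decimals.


Step 1: Evaluate f(x).
f(4.2419) = 1*4.2419^2 - 9*4.2419 + 8 = -12.1834
Step 2: Evaluate g(x).
g(4.2419) = 6*4.2419 - 12 = 13.4514
Step 3: Compute Lagrangian.
L = -12.1834 + 4*13.4514 = 41.6222


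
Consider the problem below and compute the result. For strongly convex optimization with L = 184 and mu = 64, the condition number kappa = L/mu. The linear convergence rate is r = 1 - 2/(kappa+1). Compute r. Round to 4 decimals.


Step 1: Compute the condition number.
kappa = L/mu = 184/64 = 2.875
Step 2: Compute the convergence rate.
r = 1 - 2/(kappa + 1) = 1 - 2*mu/(L + mu) = (L - mu)/(L + mu) = 120/248 = 0.4839


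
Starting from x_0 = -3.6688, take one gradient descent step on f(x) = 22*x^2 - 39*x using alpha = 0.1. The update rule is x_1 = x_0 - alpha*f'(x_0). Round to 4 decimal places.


We compute the gradient at x_0 and apply the update.
f'(x) = 44*x - 39
f'(-3.6688) = 44*-3.6688 - 39 = -200.4272
x_1 = -3.6688 - 0.1*-200.4272 = 16.3739


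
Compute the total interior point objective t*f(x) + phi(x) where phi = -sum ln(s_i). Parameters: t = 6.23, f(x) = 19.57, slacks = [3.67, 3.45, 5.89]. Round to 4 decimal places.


Step 1: Compute log-barrier.
ln values: [1.3002, 1.2384, 1.7733]
phi = -(1.3002 + 1.2384 + 1.7733) = -4.3118
Step 2: Compute augmented objective.
t*f(x) = 6.23*19.57 = 121.9211
Total = 121.9211 - 4.3118 = 117.6093


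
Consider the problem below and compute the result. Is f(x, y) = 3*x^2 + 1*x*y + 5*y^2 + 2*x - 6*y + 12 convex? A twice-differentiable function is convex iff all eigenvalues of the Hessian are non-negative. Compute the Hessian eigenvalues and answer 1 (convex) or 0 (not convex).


The Hessian of f(x,y) = 3*x^2 + 1*x*y + 5*y^2 + 2*x - 6*y + 12 is:
H = [[6, 1], [1, 10]]
Trace = 6 + 10 = 16
Determinant = 6*10 - (1)^2 = 59
Discriminant = (16)^2 - 4*59 = 20.0
Eigenvalues: lambda_1 = 5.7639, lambda_2 = 10.2361
The function is convex.

1


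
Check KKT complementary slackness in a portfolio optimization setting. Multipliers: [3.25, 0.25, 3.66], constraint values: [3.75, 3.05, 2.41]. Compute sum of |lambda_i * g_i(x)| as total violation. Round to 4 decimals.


KKT complementary slackness check:
lambda_1 * g_1 = 3.25 * 3.75 = 12.1875
lambda_2 * g_2 = 0.25 * 3.05 = 0.7625
lambda_3 * g_3 = 3.66 * 2.41 = 8.8206
Total violation = 12.1875 + 0.7625 + 8.8206 = 21.7706


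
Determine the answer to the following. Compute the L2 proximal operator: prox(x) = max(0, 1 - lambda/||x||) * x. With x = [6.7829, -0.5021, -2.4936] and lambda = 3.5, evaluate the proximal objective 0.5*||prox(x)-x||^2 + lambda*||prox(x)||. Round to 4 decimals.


Step 1: Compute ||x||.
||x|| = 7.2442
Step 2: Compute scaling factor.
scale = max(0, 1 - 3.5/7.2442) = 0.5169
Step 3: prox(x) = [3.5058, -0.2595, -1.2888]
||prox(x)|| = 3.7442
Step 4: Proximal objective.
0.5*||prox-x||^2 = 6.125
lambda*||prox|| = 13.1047
Total = 19.2296


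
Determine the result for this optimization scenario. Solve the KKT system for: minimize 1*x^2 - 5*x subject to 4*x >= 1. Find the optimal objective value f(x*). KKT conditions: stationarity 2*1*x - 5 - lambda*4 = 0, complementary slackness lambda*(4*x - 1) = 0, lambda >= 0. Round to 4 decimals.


Step 1: Try lambda = 0 (constraint inactive).
Stationarity: 2*1*x - 5 = 0
x* = 5/(2*1) = 2.5
Check constraint: 4*2.5 = 10.0 >= 1 -- satisfied.
Step 2: Compute optimal value.
f(x*) = 1*2.5^2 - 5*2.5 = -6.25


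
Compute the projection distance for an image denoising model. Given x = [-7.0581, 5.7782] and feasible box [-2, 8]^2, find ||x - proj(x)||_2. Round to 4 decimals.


Project each component onto [-2, 8].
clip(-7.0581) = -2.0, clip(5.7782) = 5.7782
Projection = [-2.0, 5.7782]
Squared diffs: [25.5844, 0.0]
Distance = sqrt(25.5844) = 5.0581


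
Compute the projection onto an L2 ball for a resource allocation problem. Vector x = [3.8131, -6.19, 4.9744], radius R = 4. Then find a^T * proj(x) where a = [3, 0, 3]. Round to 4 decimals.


Step 1: Compute ||x|| (intermediates to 6 decimals).
||x|| = sqrt(3.8131^2 + (-6.19)^2 + 4.9744^2) = 8.809114
Step 2: Project.
Since ||x|| > R, scale = R/||x|| = 4/8.809114 = 0.454075, proj(x) = scale * x
proj(x) = [1.731433, -2.810724, 2.258751]
Step 3: Dot product.
a^T * proj(x) = 3*1.731433 + 0*(-2.810724) + 3*2.258751 = 11.9706


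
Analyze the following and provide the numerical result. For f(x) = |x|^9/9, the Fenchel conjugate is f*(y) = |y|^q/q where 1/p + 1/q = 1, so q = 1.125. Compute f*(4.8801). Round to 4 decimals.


The conjugate exponent q satisfies 1/p + 1/q = 1.
p = 9, so q = 9/(9 - 1) = 1.125
|y|^q = 4.8801^1.125 = 5.9495
f*(4.8801) = 5.9495 / 1.125 = 5.2885


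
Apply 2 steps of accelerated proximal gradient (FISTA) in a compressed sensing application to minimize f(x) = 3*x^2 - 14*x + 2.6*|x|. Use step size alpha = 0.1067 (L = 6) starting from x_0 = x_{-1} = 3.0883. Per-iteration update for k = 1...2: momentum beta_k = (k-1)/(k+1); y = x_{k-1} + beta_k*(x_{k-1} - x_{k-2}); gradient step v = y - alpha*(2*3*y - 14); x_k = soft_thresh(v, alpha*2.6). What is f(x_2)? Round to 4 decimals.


FISTA on f(x) = 3*x^2 - 14*x + 2.6*|x|
L = 6, alpha = 0.1067
Iteration 1: beta = 0.0, y = 3.0883 + 0.0*(3.0883 - 3.0883) = 3.0883
  grad(y) = 4.5298, v = y - alpha*grad = 2.605
  prox(v) = soft_thresh(2.605, 0.2774) = 2.3276
Iteration 2: beta = 0.3333, y = 2.3276 + 0.3333*(2.3276 - 3.0883) = 2.074
  grad(y) = -1.5562, v = y - alpha*grad = 2.24
  prox(v) = soft_thresh(2.24, 0.2774) = 1.9626
f(x_2) = 3*1.9626^2 - 14*1.9626 + 2.6*|1.9626| = -10.8182


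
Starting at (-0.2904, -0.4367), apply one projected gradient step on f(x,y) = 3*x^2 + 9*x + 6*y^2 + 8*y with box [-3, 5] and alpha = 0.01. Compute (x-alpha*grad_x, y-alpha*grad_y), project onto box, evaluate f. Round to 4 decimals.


Step 1: Compute gradient at (-0.2904, -0.4367).
grad_x = 2*3*-0.2904 + 9 = 7.2576
grad_y = 2*6*-0.4367 + 8 = 2.7596
Step 2: Gradient step.
x_raw = -0.2904 - 0.01*7.2576 = -0.363
y_raw = -0.4367 - 0.01*2.7596 = -0.4643
Step 3: Project onto [-3, 5].
x_proj = clip(-0.363) = -0.363
y_proj = clip(-0.4643) = -0.4643
Step 4: Evaluate f.
f(-0.363, -0.4643) = -5.2925


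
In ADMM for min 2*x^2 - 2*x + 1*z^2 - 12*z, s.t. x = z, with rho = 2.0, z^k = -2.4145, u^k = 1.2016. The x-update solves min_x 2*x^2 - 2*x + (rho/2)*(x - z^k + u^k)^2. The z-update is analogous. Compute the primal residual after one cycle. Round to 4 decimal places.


ADMM iteration with rho = 2.0, z^k = -2.4145, u^k = 1.2016
Step 1: x-update.
Minimize 2*x^2 - 2*x + (2.0/2)*(x + 2.4145 + 1.2016)^2
FOC: (2*2 + 2.0)*x = 2 + 2.0*(-2.4145 - 1.2016)
x^{k+1} = -0.872
Step 2: z-update.
Minimize 1*z^2 - 12*z + (2.0/2)*(-0.872 - z + 1.2016)^2
FOC: (2*1 + 2.0)*z = 12 + 2.0*(-0.872 + 1.2016)
z^{k+1} = 3.1648
Step 3: u-update.
u^{k+1} = 1.2016 - 0.872 - 3.1648 = -2.8352
Step 4: Primal residual = |-0.872 - 3.1648| = 4.0368


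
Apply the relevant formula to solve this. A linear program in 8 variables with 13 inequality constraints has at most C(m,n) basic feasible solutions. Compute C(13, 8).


Each vertex corresponds to some choice of n active constraints out of m, so the number of vertices is at most C(m, n) = m! / (n!(m-n)!).
m = 13, n = 8
Numerator: 13 * 12 * 11 * 10 * 9 * 8 * 7 * 6
Denominator: 8! = 40320
C(13, 8) = 1287


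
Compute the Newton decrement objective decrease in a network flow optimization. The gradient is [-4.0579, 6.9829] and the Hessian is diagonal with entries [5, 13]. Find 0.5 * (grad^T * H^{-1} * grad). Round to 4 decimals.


Step 1: H is diagonal, so H^(-1) * g = [-0.8116, 0.5371].
Step 2: g^T H^(-1) g = sum_i g_i^2 / H_ii
  = (-4.0579)^2/5 + (6.9829)^2/13
  = 3.2933 + 3.7508 = 7.0441
Step 3: Objective decrease = 0.5 * g^T H^(-1) g = 3.5221


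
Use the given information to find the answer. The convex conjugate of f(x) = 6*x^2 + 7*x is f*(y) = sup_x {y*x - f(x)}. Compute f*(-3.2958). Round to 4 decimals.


f*(y) = sup_x {y*x - a*x^2 - b*x} = sup_x {(y-b)*x - a*x^2}
FOC: (y - b) - 2a*x = 0 => x* = (y - b)/(2a)
x* = (-3.2958 - 7)/(2*6) = -0.858
f*(-3.2958) = (y-b)^2/(4a) = (-3.2958 - 7)^2/(4*6)
= 106.0035/24 = 4.4168


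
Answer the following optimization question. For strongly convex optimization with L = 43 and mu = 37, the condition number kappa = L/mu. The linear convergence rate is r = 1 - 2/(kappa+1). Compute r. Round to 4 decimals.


Step 1: Compute the condition number.
kappa = L/mu = 43/37 = 1.1622
Step 2: Compute the convergence rate.
r = 1 - 2/(kappa + 1) = 1 - 2*mu/(L + mu) = (L - mu)/(L + mu) = 6/80 = 0.075


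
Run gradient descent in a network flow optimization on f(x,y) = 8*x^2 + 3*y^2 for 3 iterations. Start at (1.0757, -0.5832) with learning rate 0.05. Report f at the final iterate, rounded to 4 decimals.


Gradient descent on f(x,y) = 8*x^2 + 3*y^2.
Starting point: (1.0757, -0.5832), alpha = 0.05
Step 1: grad_x = 2*8*1.0757 = 17.2112, grad_y = 2*3*-0.5832 = -3.4992
  x_1 = 1.0757 - 0.05*17.2112 = 0.2151
  y_1 = -0.5832 - 0.05*-3.4992 = -0.4082
Step 2: grad_x = 2*8*0.2151 = 3.4422, grad_y = 2*3*-0.4082 = -2.4494
  x_2 = 0.2151 - 0.05*3.4422 = 0.043
  y_2 = -0.4082 - 0.05*-2.4494 = -0.2858
Step 3: grad_x = 2*8*0.043 = 0.6884, grad_y = 2*3*-0.2858 = -1.7146
  x_3 = 0.043 - 0.05*0.6884 = 0.0086
  y_3 = -0.2858 - 0.05*-1.7146 = -0.2
f(0.0086, -0.2) = 8*0.0086^2 + 3*(-0.2)^2 = 0.1206


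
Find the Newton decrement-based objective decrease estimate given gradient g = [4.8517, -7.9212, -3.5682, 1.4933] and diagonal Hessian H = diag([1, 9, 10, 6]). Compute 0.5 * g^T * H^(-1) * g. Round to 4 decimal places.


Step 1: H is diagonal, so H^(-1) * g = [4.8517, -0.8801, -0.3568, 0.2489].
Step 2: g^T H^(-1) g = sum_i g_i^2 / H_ii
  = (4.8517)^2/1 + (-7.9212)^2/9 + (-3.5682)^2/10 + (1.4933)^2/6
  = 23.539 + 6.9717 + 1.2732 + 0.3717 = 32.1556
Step 3: Objective decrease = 0.5 * g^T H^(-1) g = 16.0778


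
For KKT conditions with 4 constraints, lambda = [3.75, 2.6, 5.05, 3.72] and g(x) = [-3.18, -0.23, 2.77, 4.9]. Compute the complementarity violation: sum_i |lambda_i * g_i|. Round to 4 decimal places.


KKT complementary slackness check:
lambda_1 * g_1 = 3.75 * -3.18 = -11.925
lambda_2 * g_2 = 2.6 * -0.23 = -0.598
lambda_3 * g_3 = 5.05 * 2.77 = 13.9885
lambda_4 * g_4 = 3.72 * 4.9 = 18.228
Total violation = 11.925 + 0.598 + 13.9885 + 18.228 = 44.7395


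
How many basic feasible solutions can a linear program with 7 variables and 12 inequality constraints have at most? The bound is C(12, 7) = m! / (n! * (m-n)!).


Each vertex corresponds to some choice of n active constraints out of m, so the number of vertices is at most C(m, n) = m! / (n!(m-n)!).
m = 12, n = 7
Numerator: 12 * 11 * 10 * 9 * 8 * 7 * 6
Denominator: 7! = 5040
C(12, 7) = 792


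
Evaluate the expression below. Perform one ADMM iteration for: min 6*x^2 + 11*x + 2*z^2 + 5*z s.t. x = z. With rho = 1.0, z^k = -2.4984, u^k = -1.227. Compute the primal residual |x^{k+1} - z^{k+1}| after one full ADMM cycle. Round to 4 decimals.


ADMM iteration with rho = 1.0, z^k = -2.4984, u^k = -1.227
Step 1: x-update.
Minimize 6*x^2 + 11*x + (1.0/2)*(x + 2.4984 - 1.227)^2
FOC: (2*6 + 1.0)*x = -11 + 1.0*(-2.4984 + 1.227)
x^{k+1} = -0.944
Step 2: z-update.
Minimize 2*z^2 + 5*z + (1.0/2)*(-0.944 - z - 1.227)^2
FOC: (2*2 + 1.0)*z = -5 + 1.0*(-0.944 - 1.227)
z^{k+1} = -1.4342
Step 3: u-update.
u^{k+1} = -1.227 - 0.944 + 1.4342 = -0.7368
Step 4: Primal residual = |-0.944 + 1.4342| = 0.4902


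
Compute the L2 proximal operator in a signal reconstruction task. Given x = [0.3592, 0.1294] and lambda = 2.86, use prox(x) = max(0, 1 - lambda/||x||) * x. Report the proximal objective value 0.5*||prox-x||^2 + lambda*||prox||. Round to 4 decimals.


Step 1: Compute ||x||.
||x|| = 0.3818
Step 2: Compute scaling factor.
scale = max(0, 1 - 2.86/0.3818) = 0.0
Step 3: prox(x) = [0.0, 0.0]
||prox(x)|| = 0.0
Step 4: Proximal objective.
0.5*||prox-x||^2 = 0.0729
lambda*||prox|| = 0.0
Total = 0.0729


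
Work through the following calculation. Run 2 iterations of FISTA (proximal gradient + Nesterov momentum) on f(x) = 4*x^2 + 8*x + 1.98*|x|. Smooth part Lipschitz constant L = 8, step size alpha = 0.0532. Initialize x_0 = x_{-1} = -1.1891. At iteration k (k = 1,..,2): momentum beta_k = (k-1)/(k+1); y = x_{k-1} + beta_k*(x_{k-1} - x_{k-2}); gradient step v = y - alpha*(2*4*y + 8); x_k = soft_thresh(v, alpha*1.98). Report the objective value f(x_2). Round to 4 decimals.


FISTA on f(x) = 4*x^2 + 8*x + 1.98*|x|
L = 8, alpha = 0.0532
Iteration 1: beta = 0.0, y = -1.1891 + 0.0*(-1.1891 + 1.1891) = -1.1891
  grad(y) = -1.5128, v = y - alpha*grad = -1.1086
  prox(v) = soft_thresh(-1.1086, 0.1053) = -1.0033
Iteration 2: beta = 0.3333, y = -1.0033 + 0.3333*(-1.0033 + 1.1891) = -0.9413
  grad(y) = 0.4692, v = y - alpha*grad = -0.9663
  prox(v) = soft_thresh(-0.9663, 0.1053) = -0.861
f(x_2) = 4*(-0.861)^2 + 8*(-0.861) + 1.98*|-0.861| = -2.218


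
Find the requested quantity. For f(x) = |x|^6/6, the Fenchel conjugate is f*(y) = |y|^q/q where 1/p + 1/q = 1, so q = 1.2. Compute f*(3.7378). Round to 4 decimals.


The conjugate exponent q satisfies 1/p + 1/q = 1.
p = 6, so q = 6/(6 - 1) = 1.2
|y|^q = 3.7378^1.2 = 4.8656
f*(3.7378) = 4.8656 / 1.2 = 4.0547


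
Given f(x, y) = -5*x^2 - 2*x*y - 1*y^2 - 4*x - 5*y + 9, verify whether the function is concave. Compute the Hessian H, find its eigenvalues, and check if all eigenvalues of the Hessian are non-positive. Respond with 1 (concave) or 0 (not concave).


The Hessian of f(x,y) = -5*x^2 - 2*x*y - 1*y^2 - 4*x - 5*y + 9 is:
H = [[-10, -2], [-2, -2]]
Trace = -10 - 2 = -12
Determinant = -10*-2 - (-2)^2 = 16
Discriminant = (-12)^2 - 4*16 = 80.0
Eigenvalues: lambda_1 = -10.4721, lambda_2 = -1.5279
The function is concave.

1


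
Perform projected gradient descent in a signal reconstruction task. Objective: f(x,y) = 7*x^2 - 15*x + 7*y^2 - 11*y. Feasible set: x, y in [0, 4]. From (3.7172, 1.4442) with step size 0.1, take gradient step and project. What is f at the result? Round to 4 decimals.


Step 1: Compute gradient at (3.7172, 1.4442).
grad_x = 2*7*3.7172 - 15 = 37.0408
grad_y = 2*7*1.4442 - 11 = 9.2188
Step 2: Gradient step.
x_raw = 3.7172 - 0.1*37.0408 = 0.0131
y_raw = 1.4442 - 0.1*9.2188 = 0.5223
Step 3: Project onto [0, 4].
x_proj = clip(0.0131) = 0.0131
y_proj = clip(0.5223) = 0.5223
Step 4: Evaluate f.
f(0.0131, 0.5223) = -4.0314


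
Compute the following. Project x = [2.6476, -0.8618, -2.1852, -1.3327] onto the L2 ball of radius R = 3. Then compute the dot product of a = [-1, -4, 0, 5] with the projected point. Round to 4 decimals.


Step 1: Compute ||x|| (intermediates to 6 decimals).
||x|| = sqrt(2.6476^2 + (-0.8618)^2 + (-2.1852)^2 + (-1.3327)^2) = 3.78202
Step 2: Project.
Since ||x|| > R, scale = R/||x|| = 3/3.78202 = 0.793227, proj(x) = scale * x
proj(x) = [2.100148, -0.683603, -1.73336, -1.057134]
Step 3: Dot product.
a^T * proj(x) = -1*2.100148 - 4*(-0.683603) + 0*(-1.73336) + 5*(-1.057134) = -4.6514


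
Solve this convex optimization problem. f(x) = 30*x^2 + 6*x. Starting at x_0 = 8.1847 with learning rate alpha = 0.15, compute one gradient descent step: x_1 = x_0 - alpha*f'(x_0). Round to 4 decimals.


We compute the gradient at x_0 and apply the update.
f'(x) = 60*x + 6
f'(8.1847) = 60*8.1847 + 6 = 497.082
x_1 = 8.1847 - 0.15*497.082 = -66.3776


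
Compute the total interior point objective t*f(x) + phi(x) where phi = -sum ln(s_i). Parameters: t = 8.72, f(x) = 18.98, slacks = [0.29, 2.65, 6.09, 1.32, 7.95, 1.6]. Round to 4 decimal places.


Step 1: Compute log-barrier.
ln values: [-1.2379, 0.9746, 1.8066, 0.2776, 2.0732, 0.47]
phi = -(-1.2379 + 0.9746 + 1.8066 + 0.2776 + 2.0732 + 0.47) = -4.3641
Step 2: Compute augmented objective.
t*f(x) = 8.72*18.98 = 165.5056
Total = 165.5056 - 4.3641 = 161.1415


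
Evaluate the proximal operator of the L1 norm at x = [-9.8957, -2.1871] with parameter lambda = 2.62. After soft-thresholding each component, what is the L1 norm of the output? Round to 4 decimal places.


Soft-thresholding with lambda = 2.62:
prox(-9.8957) = sign(-9.8957)*max(|-9.8957| - 2.62, 0) = -7.2757
prox(-2.1871) = sign(-2.1871)*max(|-2.1871| - 2.62, 0) = 0.0
prox(x) = [-7.2757, 0.0]
||prox(x)||_1 = 7.2757 + 0.0 = 7.2757


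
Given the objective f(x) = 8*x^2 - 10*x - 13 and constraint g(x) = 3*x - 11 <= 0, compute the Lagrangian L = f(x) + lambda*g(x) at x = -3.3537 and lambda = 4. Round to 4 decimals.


Step 1: Evaluate f(x).
f(-3.3537) = 8*(-3.3537)^2 - 10*(-3.3537) - 13 = 110.5154
Step 2: Evaluate g(x).
g(-3.3537) = 3*-3.3537 - 11 = -21.0611
Step 3: Compute Lagrangian.
L = 110.5154 + 4*-21.0611 = 26.271


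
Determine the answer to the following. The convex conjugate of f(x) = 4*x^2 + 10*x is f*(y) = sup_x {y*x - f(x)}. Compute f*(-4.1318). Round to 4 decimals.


f*(y) = sup_x {y*x - a*x^2 - b*x} = sup_x {(y-b)*x - a*x^2}
FOC: (y - b) - 2a*x = 0 => x* = (y - b)/(2a)
x* = (-4.1318 - 10)/(2*4) = -1.7665
f*(-4.1318) = (y-b)^2/(4a) = (-4.1318 - 10)^2/(4*4)
= 199.7078/16 = 12.4817


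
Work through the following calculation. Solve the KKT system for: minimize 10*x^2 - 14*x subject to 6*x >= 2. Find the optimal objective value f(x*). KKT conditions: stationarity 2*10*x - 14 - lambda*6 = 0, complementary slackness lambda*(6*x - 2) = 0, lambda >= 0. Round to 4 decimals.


Step 1: Try lambda = 0 (constraint inactive).
Stationarity: 2*10*x - 14 = 0
x* = 14/(2*10) = 0.7
Check constraint: 6*0.7 = 4.2 >= 2 -- satisfied.
Step 2: Compute optimal value.
f(x*) = 10*0.7^2 - 14*0.7 = -4.9


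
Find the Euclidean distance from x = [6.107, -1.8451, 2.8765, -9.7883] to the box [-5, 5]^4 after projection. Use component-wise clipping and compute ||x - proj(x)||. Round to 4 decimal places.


Project each component onto [-5, 5].
clip(6.107) = 5.0, clip(-1.8451) = -1.8451, clip(2.8765) = 2.8765, clip(-9.7883) = -5.0
Projection = [5.0, -1.8451, 2.8765, -5.0]
Squared diffs: [1.2254, 0.0, 0.0, 22.9278]
Distance = sqrt(24.1532) = 4.9146


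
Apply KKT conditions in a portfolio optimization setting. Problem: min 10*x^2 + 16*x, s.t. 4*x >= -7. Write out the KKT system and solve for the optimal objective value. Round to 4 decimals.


Step 1: Try lambda = 0 (constraint inactive).
Stationarity: 2*10*x + 16 = 0
x* = -16/(2*10) = -0.8
Check constraint: 4*-0.8 = -3.2 >= -7 -- satisfied.
Step 2: Compute optimal value.
f(x*) = 10*(-0.8)^2 + 16*(-0.8) = -6.4


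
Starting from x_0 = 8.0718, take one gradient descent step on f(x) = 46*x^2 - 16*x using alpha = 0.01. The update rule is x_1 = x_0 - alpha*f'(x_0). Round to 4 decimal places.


We compute the gradient at x_0 and apply the update.
f'(x) = 92*x - 16
f'(8.0718) = 92*8.0718 - 16 = 726.6056
x_1 = 8.0718 - 0.01*726.6056 = 0.8057


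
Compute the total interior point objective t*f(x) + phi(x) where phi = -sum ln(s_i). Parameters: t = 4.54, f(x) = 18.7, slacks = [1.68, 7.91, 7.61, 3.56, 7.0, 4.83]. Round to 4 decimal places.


Step 1: Compute log-barrier.
ln values: [0.5188, 2.0681, 2.0295, 1.2698, 1.9459, 1.5748]
phi = -(0.5188 + 2.0681 + 2.0295 + 1.2698 + 1.9459 + 1.5748) = -9.4069
Step 2: Compute augmented objective.
t*f(x) = 4.54*18.7 = 84.898
Total = 84.898 - 9.4069 = 75.4911


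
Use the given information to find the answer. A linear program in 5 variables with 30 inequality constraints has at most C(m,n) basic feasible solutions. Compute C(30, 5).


Each vertex corresponds to some choice of n active constraints out of m, so the number of vertices is at most C(m, n) = m! / (n!(m-n)!).
m = 30, n = 5
Numerator: 30 * 29 * 28 * 27 * 26
Denominator: 5! = 120
C(30, 5) = 142506


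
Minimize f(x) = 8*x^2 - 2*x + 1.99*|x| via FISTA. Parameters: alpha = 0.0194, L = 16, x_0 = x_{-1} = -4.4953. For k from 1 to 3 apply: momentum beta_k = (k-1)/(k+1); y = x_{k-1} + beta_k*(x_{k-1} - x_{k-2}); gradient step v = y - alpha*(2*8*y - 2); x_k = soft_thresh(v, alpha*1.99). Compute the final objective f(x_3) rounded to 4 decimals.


FISTA on f(x) = 8*x^2 - 2*x + 1.99*|x|
L = 16, alpha = 0.0194
Iteration 1: beta = 0.0, y = -4.4953 + 0.0*(-4.4953 + 4.4953) = -4.4953
  grad(y) = -73.9248, v = y - alpha*grad = -3.0612
  prox(v) = soft_thresh(-3.0612, 0.0386) = -3.0226
Iteration 2: beta = 0.3333, y = -3.0226 + 0.3333*(-3.0226 + 4.4953) = -2.5316
  grad(y) = -42.5062, v = y - alpha*grad = -1.707
  prox(v) = soft_thresh(-1.707, 0.0386) = -1.6684
Iteration 3: beta = 0.5, y = -1.6684 + 0.5*(-1.6684 + 3.0226) = -0.9913
  grad(y) = -17.8614, v = y - alpha*grad = -0.6448
  prox(v) = soft_thresh(-0.6448, 0.0386) = -0.6062
f(x_3) = 8*(-0.6062)^2 - 2*(-0.6062) + 1.99*|-0.6062| = 5.3589


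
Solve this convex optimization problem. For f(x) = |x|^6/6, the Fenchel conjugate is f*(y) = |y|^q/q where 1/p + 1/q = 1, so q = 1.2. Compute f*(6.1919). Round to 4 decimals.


The conjugate exponent q satisfies 1/p + 1/q = 1.
p = 6, so q = 6/(6 - 1) = 1.2
|y|^q = 6.1919^1.2 = 8.9164
f*(6.1919) = 8.9164 / 1.2 = 7.4303


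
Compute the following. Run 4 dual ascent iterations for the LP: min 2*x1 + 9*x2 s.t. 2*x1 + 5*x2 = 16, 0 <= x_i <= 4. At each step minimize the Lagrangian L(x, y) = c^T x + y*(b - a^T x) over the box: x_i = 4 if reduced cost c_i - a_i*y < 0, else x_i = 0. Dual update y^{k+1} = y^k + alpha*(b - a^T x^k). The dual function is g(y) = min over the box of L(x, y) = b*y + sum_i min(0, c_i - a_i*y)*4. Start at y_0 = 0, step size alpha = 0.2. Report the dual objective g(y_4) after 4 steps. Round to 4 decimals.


Dual ascent for LP: min 2*x1 + 9*x2, 2*x1 + 5*x2 = 16, 0 <= x_i <= 4
Step 1: y^k = 0.0, reduced costs: (2.0, 9.0)
  x^k = (0.0, 0.0), subgradient = b - a^T x = 16.0
  y^{k+1} = 0.0 + 0.2*16.0 = 3.2
Step 2: y^k = 3.2, reduced costs: (-4.4, -7.0)
  x^k = (4.0, 4.0), subgradient = b - a^T x = -12.0
  y^{k+1} = 3.2 + 0.2*-12.0 = 0.8
Step 3: y^k = 0.8, reduced costs: (0.4, 5.0)
  x^k = (0.0, 0.0), subgradient = b - a^T x = 16.0
  y^{k+1} = 0.8 + 0.2*16.0 = 4.0
Step 4: y^k = 4.0, reduced costs: (-6.0, -11.0)
  x^k = (4.0, 4.0), subgradient = b - a^T x = -12.0
  y^{k+1} = 4.0 + 0.2*-12.0 = 1.6
Dual objective at y_4 = 1.6: reduced costs (-1.2, 1.0), box minimizer x = (4.0, 0.0)
g(y_4) = b*y + (c1 - a1*y)*x1 + (c2 - a2*y)*x2 = 16*1.6 + (-1.2)*4.0 + 1.0*0.0 = 25.6 - 4.8 + 0.0 = 20.8


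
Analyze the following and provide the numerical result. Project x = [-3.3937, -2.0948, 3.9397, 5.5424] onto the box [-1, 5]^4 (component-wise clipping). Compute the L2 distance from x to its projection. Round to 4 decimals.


Project each component onto [-1, 5].
clip(-3.3937) = -1.0, clip(-2.0948) = -1.0, clip(3.9397) = 3.9397, clip(5.5424) = 5.0
Projection = [-1.0, -1.0, 3.9397, 5.0]
Squared diffs: [5.7298, 1.1986, 0.0, 0.2942]
Distance = sqrt(7.2226) = 2.6875


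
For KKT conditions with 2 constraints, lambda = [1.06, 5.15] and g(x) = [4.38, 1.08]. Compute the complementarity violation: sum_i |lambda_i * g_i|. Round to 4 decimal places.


KKT complementary slackness check:
lambda_1 * g_1 = 1.06 * 4.38 = 4.6428
lambda_2 * g_2 = 5.15 * 1.08 = 5.562
Total violation = 4.6428 + 5.562 = 10.2048


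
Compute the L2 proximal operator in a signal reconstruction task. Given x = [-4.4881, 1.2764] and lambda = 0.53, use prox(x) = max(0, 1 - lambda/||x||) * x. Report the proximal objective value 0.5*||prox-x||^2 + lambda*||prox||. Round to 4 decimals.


Step 1: Compute ||x||.
||x|| = 4.6661
Step 2: Compute scaling factor.
scale = max(0, 1 - 0.53/4.6661) = 0.8864
Step 3: prox(x) = [-3.9783, 1.1314]
||prox(x)|| = 4.1361
Step 4: Proximal objective.
0.5*||prox-x||^2 = 0.1405
lambda*||prox|| = 2.1921
Total = 2.3326


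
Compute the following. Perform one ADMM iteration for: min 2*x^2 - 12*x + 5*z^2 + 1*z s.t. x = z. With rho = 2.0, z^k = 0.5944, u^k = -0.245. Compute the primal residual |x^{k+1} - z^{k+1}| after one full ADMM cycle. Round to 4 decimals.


ADMM iteration with rho = 2.0, z^k = 0.5944, u^k = -0.245
Step 1: x-update.
Minimize 2*x^2 - 12*x + (2.0/2)*(x - 0.5944 - 0.245)^2
FOC: (2*2 + 2.0)*x = 12 + 2.0*(0.5944 + 0.245)
x^{k+1} = 2.2798
Step 2: z-update.
Minimize 5*z^2 + 1*z + (2.0/2)*(2.2798 - z - 0.245)^2
FOC: (2*5 + 2.0)*z = -1 + 2.0*(2.2798 - 0.245)
z^{k+1} = 0.2558
Step 3: u-update.
u^{k+1} = -0.245 + 2.2798 - 0.2558 = 1.779
Step 4: Primal residual = |2.2798 - 0.2558| = 2.024


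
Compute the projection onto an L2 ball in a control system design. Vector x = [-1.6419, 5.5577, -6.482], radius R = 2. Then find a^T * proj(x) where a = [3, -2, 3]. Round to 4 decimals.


Step 1: Compute ||x|| (intermediates to 6 decimals).
||x|| = sqrt((-1.6419)^2 + 5.5577^2 + (-6.482)^2) = 8.694837
Step 2: Project.
Since ||x|| > R, scale = R/||x|| = 2/8.694837 = 0.230022, proj(x) = scale * x
proj(x) = [-0.377673, 1.278393, -1.491003]
Step 3: Dot product.
a^T * proj(x) = 3*(-0.377673) - 2*1.278393 + 3*(-1.491003) = -8.1628


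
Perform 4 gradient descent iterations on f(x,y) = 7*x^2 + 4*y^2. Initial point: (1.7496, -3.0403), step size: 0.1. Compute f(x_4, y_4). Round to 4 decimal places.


Gradient descent on f(x,y) = 7*x^2 + 4*y^2.
Starting point: (1.7496, -3.0403), alpha = 0.1
Step 1: grad_x = 2*7*1.7496 = 24.4944, grad_y = 2*4*-3.0403 = -24.3224
  x_1 = 1.7496 - 0.1*24.4944 = -0.6998
  y_1 = -3.0403 - 0.1*-24.3224 = -0.6081
Step 2: grad_x = 2*7*-0.6998 = -9.7978, grad_y = 2*4*-0.6081 = -4.8645
  x_2 = -0.6998 - 0.1*-9.7978 = 0.2799
  y_2 = -0.6081 - 0.1*-4.8645 = -0.1216
Step 3: grad_x = 2*7*0.2799 = 3.9191, grad_y = 2*4*-0.1216 = -0.9729
  x_3 = 0.2799 - 0.1*3.9191 = -0.112
  y_3 = -0.1216 - 0.1*-0.9729 = -0.0243
Step 4: grad_x = 2*7*-0.112 = -1.5676, grad_y = 2*4*-0.0243 = -0.1946
  x_4 = -0.112 - 0.1*-1.5676 = 0.0448
  y_4 = -0.0243 - 0.1*-0.1946 = -0.0049
f(0.0448, -0.0049) = 7*0.0448^2 + 4*(-0.0049)^2 = 0.0141


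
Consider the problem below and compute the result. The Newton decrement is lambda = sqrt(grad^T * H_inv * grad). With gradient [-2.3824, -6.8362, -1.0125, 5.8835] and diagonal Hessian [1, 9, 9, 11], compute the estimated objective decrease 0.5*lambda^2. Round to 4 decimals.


Step 1: H is diagonal, so H^(-1) * g = [-2.3824, -0.7596, -0.1125, 0.5349].
Step 2: g^T H^(-1) g = sum_i g_i^2 / H_ii
  = (-2.3824)^2/1 + (-6.8362)^2/9 + (-1.0125)^2/9 + (5.8835)^2/11
  = 5.6758 + 5.1926 + 0.1139 + 3.1469 = 14.1292
Step 3: Objective decrease = 0.5 * g^T H^(-1) g = 7.0646


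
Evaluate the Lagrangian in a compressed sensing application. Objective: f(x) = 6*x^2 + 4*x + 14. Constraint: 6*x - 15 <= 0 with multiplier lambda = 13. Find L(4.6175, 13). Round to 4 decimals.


Step 1: Evaluate f(x).
f(4.6175) = 6*4.6175^2 + 4*4.6175 + 14 = 160.3978
Step 2: Evaluate g(x).
g(4.6175) = 6*4.6175 - 15 = 12.705
Step 3: Compute Lagrangian.
L = 160.3978 + 13*12.705 = 325.5628


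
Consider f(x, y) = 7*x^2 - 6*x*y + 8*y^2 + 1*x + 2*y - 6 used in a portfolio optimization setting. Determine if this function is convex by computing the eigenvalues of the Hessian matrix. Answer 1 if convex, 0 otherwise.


The Hessian of f(x,y) = 7*x^2 - 6*x*y + 8*y^2 + 1*x + 2*y - 6 is:
H = [[14, -6], [-6, 16]]
Trace = 14 + 16 = 30
Determinant = 14*16 - (-6)^2 = 188
Discriminant = (30)^2 - 4*188 = 148.0
Eigenvalues: lambda_1 = 8.9172, lambda_2 = 21.0828
The function is convex.

1


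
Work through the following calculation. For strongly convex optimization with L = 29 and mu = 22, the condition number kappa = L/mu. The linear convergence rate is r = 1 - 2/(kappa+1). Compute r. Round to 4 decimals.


Step 1: Compute the condition number.
kappa = L/mu = 29/22 = 1.3182
Step 2: Compute the convergence rate.
r = 1 - 2/(kappa + 1) = 1 - 2*mu/(L + mu) = (L - mu)/(L + mu) = 7/51 = 0.1373


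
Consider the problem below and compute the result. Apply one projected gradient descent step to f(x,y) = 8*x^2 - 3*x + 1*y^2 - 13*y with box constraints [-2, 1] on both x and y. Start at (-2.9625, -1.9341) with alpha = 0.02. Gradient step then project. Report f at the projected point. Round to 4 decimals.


Step 1: Compute gradient at (-2.9625, -1.9341).
grad_x = 2*8*-2.9625 - 3 = -50.4
grad_y = 2*1*-1.9341 - 13 = -16.8682
Step 2: Gradient step.
x_raw = -2.9625 - 0.02*-50.4 = -1.9545
y_raw = -1.9341 - 0.02*-16.8682 = -1.5967
Step 3: Project onto [-2, 1].
x_proj = clip(-1.9545) = -1.9545
y_proj = clip(-1.5967) = -1.5967
Step 4: Evaluate f.
f(-1.9545, -1.5967) = 59.7312


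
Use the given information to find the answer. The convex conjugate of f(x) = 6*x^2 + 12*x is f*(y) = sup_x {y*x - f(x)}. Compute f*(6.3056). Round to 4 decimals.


f*(y) = sup_x {y*x - a*x^2 - b*x} = sup_x {(y-b)*x - a*x^2}
FOC: (y - b) - 2a*x = 0 => x* = (y - b)/(2a)
x* = (6.3056 - 12)/(2*6) = -0.4745
f*(6.3056) = (y-b)^2/(4a) = (6.3056 - 12)^2/(4*6)
= 32.4262/24 = 1.3511


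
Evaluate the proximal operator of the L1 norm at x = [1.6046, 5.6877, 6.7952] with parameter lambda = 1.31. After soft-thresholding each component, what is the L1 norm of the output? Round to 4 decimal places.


Soft-thresholding with lambda = 1.31:
prox(1.6046) = sign(1.6046)*max(|1.6046| - 1.31, 0) = 0.2946
prox(5.6877) = sign(5.6877)*max(|5.6877| - 1.31, 0) = 4.3777
prox(6.7952) = sign(6.7952)*max(|6.7952| - 1.31, 0) = 5.4852
prox(x) = [0.2946, 4.3777, 5.4852]
||prox(x)||_1 = 0.2946 + 4.3777 + 5.4852 = 10.1575


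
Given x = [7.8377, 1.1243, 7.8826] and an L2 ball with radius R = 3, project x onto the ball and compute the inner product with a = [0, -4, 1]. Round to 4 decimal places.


Step 1: Compute ||x|| (intermediates to 6 decimals).
||x|| = sqrt(7.8377^2 + 1.1243^2 + 7.8826^2) = 11.172689
Step 2: Project.
Since ||x|| > R, scale = R/||x|| = 3/11.172689 = 0.268512, proj(x) = scale * x
proj(x) = [2.104517, 0.301888, 2.116573]
Step 3: Dot product.
a^T * proj(x) = 0*2.104517 - 4*0.301888 + 1*2.116573 = 0.909


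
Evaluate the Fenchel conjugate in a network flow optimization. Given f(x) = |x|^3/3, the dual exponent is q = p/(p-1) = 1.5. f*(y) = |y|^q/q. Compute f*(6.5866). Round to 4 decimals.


The conjugate exponent q satisfies 1/p + 1/q = 1.
p = 3, so q = 3/(3 - 1) = 1.5
|y|^q = 6.5866^1.5 = 16.9041
f*(6.5866) = 16.9041 / 1.5 = 11.2694


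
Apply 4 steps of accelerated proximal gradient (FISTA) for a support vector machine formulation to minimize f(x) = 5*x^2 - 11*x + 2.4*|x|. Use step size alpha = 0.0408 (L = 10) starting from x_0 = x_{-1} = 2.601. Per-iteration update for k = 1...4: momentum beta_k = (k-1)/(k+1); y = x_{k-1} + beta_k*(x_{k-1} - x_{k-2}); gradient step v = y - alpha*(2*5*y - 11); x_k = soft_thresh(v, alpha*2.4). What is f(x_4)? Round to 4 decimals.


FISTA on f(x) = 5*x^2 - 11*x + 2.4*|x|
L = 10, alpha = 0.0408
Iteration 1: beta = 0.0, y = 2.601 + 0.0*(2.601 - 2.601) = 2.601
  grad(y) = 15.01, v = y - alpha*grad = 1.9886
  prox(v) = soft_thresh(1.9886, 0.0979) = 1.8907
Iteration 2: beta = 0.3333, y = 1.8907 + 0.3333*(1.8907 - 2.601) = 1.6539
  grad(y) = 5.539, v = y - alpha*grad = 1.4279
  prox(v) = soft_thresh(1.4279, 0.0979) = 1.33
Iteration 3: beta = 0.5, y = 1.33 + 0.5*(1.33 - 1.8907) = 1.0496
  grad(y) = -0.5036, v = y - alpha*grad = 1.0702
  prox(v) = soft_thresh(1.0702, 0.0979) = 0.9723
Iteration 4: beta = 0.6, y = 0.9723 + 0.6*(0.9723 - 1.33) = 0.7576
  grad(y) = -3.4236, v = y - alpha*grad = 0.8973
  prox(v) = soft_thresh(0.8973, 0.0979) = 0.7994
f(x_4) = 5*0.7994^2 - 11*0.7994 + 2.4*|0.7994| = -3.6796


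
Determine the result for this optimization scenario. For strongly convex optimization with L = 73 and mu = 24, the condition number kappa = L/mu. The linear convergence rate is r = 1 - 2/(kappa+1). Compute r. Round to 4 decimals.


Step 1: Compute the condition number.
kappa = L/mu = 73/24 = 3.0417
Step 2: Compute the convergence rate.
r = 1 - 2/(kappa + 1) = 1 - 2*mu/(L + mu) = (L - mu)/(L + mu) = 49/97 = 0.5052


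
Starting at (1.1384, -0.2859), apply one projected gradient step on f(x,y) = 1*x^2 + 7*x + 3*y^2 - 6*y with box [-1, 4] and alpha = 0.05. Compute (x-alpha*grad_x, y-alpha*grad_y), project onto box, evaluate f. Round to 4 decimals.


Step 1: Compute gradient at (1.1384, -0.2859).
grad_x = 2*1*1.1384 + 7 = 9.2768
grad_y = 2*3*-0.2859 - 6 = -7.7154
Step 2: Gradient step.
x_raw = 1.1384 - 0.05*9.2768 = 0.6746
y_raw = -0.2859 - 0.05*-7.7154 = 0.0999
Step 3: Project onto [-1, 4].
x_proj = clip(0.6746) = 0.6746
y_proj = clip(0.0999) = 0.0999
Step 4: Evaluate f.
f(0.6746, 0.0999) = 4.6077


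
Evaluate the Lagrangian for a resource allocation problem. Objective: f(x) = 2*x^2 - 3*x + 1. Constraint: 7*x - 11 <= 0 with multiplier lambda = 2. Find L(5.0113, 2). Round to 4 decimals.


Step 1: Evaluate f(x).
f(5.0113) = 2*5.0113^2 - 3*5.0113 + 1 = 36.1924
Step 2: Evaluate g(x).
g(5.0113) = 7*5.0113 - 11 = 24.0791
Step 3: Compute Lagrangian.
L = 36.1924 + 2*24.0791 = 84.3506
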